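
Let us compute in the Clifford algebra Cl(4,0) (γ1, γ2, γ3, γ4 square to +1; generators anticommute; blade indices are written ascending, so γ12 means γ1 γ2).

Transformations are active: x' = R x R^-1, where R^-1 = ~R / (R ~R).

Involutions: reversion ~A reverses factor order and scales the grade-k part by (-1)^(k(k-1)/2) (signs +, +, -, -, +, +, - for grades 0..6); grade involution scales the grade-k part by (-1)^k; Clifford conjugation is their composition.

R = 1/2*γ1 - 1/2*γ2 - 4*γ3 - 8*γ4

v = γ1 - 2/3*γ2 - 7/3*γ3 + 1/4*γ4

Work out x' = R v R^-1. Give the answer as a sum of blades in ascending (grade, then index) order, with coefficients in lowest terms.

~R = 1/2*γ1 - 1/2*γ2 - 4*γ3 - 8*γ4, and R ~R = 161/2, so R^-1 = ~R / (161/2).
R v = 49/6 + 1/6*γ12 + 17/6*γ13 + 65/8*γ14 - 3/2*γ23 - 131/24*γ24 - 59/3*γ34
Answer: -62/69*γ1 + 13/23*γ2 + 35/23*γ3 - 517/276*γ4


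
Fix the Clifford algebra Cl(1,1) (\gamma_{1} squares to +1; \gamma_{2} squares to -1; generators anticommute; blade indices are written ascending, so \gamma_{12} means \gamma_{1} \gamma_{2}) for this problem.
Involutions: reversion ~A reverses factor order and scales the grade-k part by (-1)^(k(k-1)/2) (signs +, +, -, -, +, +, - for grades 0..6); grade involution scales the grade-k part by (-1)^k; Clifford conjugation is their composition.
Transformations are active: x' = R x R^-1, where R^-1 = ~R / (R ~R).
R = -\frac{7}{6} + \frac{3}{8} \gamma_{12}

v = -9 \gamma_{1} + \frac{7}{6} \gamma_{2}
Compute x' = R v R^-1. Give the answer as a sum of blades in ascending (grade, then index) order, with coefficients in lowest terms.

~R = -\frac{7}{6} - \frac{3}{8} \gamma_{12}, and R ~R = \frac{703}{576}, so R^-1 = ~R / (\frac{703}{576}).
R v = \frac{161}{16} \gamma_{1} + \frac{145}{72} \gamma_{2}
Answer: -\frac{7197}{703} \gamma_{1} - \frac{21161}{4218} \gamma_{2}


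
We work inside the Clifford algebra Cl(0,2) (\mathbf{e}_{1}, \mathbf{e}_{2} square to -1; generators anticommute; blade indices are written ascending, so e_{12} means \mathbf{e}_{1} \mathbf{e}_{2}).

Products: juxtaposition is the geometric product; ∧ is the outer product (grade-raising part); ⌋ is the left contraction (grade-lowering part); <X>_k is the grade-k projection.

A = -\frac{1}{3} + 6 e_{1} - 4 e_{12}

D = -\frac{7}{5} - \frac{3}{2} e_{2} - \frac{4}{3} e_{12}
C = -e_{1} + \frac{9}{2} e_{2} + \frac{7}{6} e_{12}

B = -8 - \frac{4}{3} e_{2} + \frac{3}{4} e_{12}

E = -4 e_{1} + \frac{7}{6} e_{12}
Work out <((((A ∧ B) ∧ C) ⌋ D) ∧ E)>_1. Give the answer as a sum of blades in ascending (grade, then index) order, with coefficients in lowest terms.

step 1: \frac{8}{3} - 48 e_{1} + \frac{4}{9} e_{2} + \frac{95}{4} e_{12}
step 2: -\frac{8}{3} e_{1} + 12 e_{2} - \frac{1912}{9} e_{12}
step 3: -\frac{7162}{27} - 16 e_{1} - \frac{32}{9} e_{2}
step 4: \frac{28648}{27} e_{1} - \frac{26219}{81} e_{12}
step 5: \frac{28648}{27} e_{1}
Answer: \frac{28648}{27} e_{1}


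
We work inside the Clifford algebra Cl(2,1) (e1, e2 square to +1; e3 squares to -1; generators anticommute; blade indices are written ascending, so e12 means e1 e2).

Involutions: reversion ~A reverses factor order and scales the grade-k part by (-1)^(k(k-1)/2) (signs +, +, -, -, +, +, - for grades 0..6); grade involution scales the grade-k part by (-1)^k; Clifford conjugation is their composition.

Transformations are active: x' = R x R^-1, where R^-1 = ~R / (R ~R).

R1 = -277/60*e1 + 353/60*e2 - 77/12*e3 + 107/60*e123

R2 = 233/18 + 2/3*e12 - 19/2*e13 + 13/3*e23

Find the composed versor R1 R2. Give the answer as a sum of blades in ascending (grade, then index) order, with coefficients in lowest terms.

Distribute over the terms of R1 (each basis-blade product reordered to ascending indices, repeated generators contracted through their squares):
(-277/60*e1) R2 = -64541/1080*e1 - 277/90*e2 + 5263/120*e3 - 3601/180*e123
(353/60*e2) R2 = -353/90*e1 + 82249/1080*e2 + 4589/180*e3 + 6707/120*e123
(-77/12*e3) R2 = 1463/24*e1 - 1001/36*e2 - 17941/216*e3 - 77/18*e123
(107/60*e123) R2 = 1391/180*e1 + 2033/120*e2 - 107/90*e3 + 24931/1080*e123
Summing the partial products and collecting blades:
Answer: 1351/270*e1 + 8399/135*e2 - 2011/135*e3 + 14767/270*e123


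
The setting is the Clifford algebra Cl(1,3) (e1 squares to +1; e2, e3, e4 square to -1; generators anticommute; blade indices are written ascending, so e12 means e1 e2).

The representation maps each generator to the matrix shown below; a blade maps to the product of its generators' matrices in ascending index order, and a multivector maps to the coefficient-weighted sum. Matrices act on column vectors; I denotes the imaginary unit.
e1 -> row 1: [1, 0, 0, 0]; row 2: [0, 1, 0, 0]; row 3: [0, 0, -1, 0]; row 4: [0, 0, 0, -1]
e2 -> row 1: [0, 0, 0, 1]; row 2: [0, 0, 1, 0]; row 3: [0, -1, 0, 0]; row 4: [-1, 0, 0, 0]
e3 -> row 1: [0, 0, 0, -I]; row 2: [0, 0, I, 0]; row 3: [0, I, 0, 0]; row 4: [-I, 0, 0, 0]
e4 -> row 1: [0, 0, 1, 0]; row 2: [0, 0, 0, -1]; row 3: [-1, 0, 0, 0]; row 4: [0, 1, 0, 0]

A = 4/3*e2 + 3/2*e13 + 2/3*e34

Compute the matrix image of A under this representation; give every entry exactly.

Bivector images (products of the table entries): rho(e13) = rho(e1)rho(e3) = row 1: [0, 0, 0, -I]; row 2: [0, 0, I, 0]; row 3: [0, -I, 0, 0]; row 4: [I, 0, 0, 0]; rho(e34) = rho(e3)rho(e4) = row 1: [0, -I, 0, 0]; row 2: [-I, 0, 0, 0]; row 3: [0, 0, 0, -I]; row 4: [0, 0, -I, 0].
M = (4/3)*rho(e2) + (3/2)*rho(e13) + (2/3)*rho(e34), summed entrywise:
Answer: row 1: [0, -2*I/3, 0, 4/3 - 3*I/2]; row 2: [-2*I/3, 0, 4/3 + 3*I/2, 0]; row 3: [0, -4/3 - 3*I/2, 0, -2*I/3]; row 4: [-4/3 + 3*I/2, 0, -2*I/3, 0]


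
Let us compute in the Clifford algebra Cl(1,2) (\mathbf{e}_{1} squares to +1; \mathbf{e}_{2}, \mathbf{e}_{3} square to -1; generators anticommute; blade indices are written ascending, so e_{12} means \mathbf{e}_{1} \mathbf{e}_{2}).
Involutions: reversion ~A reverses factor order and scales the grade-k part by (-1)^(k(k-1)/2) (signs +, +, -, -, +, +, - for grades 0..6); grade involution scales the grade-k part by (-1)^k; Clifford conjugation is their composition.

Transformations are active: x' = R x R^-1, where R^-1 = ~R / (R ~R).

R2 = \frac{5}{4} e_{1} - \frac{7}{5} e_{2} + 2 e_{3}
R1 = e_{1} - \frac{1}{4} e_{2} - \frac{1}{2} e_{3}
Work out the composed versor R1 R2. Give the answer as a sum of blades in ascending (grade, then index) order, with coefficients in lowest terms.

Distribute over the terms of R1 (each basis-blade product reordered to ascending indices, repeated generators contracted through their squares):
(e_{1}) R2 = \frac{5}{4} - \frac{7}{5} e_{12} + 2 e_{13}
(-\frac{1}{4} e_{2}) R2 = -\frac{7}{20} + \frac{5}{16} e_{12} - \frac{1}{2} e_{23}
(-\frac{1}{2} e_{3}) R2 = 1 + \frac{5}{8} e_{13} - \frac{7}{10} e_{23}
Summing the partial products and collecting blades:
Answer: \frac{19}{10} - \frac{87}{80} e_{12} + \frac{21}{8} e_{13} - \frac{6}{5} e_{23}


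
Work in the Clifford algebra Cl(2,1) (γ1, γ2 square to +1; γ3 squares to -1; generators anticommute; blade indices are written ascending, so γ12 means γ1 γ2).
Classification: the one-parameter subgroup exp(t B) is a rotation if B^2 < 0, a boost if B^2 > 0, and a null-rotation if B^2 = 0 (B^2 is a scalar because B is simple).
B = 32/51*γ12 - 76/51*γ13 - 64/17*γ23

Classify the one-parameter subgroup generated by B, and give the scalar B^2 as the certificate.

B^2 term by term: the squares give (32/51)^2*(γ12)^2 + (-76/51)^2*(γ13)^2 + (-64/17)^2*(γ23)^2 = 1024/2601*(-1) + 5776/2601*(+1) + 4096/289*(+1) = 16 (each basis 2-blade squares to minus the product of its generators' squares); cross terms between blades sharing an index anticommute and cancel. So B^2 = 16.
Answer: boost, certificate B^2 = 16. Note: conjugating B changes its blade decomposition but never the scalar B^2 = 16, whose sign settles the classification.


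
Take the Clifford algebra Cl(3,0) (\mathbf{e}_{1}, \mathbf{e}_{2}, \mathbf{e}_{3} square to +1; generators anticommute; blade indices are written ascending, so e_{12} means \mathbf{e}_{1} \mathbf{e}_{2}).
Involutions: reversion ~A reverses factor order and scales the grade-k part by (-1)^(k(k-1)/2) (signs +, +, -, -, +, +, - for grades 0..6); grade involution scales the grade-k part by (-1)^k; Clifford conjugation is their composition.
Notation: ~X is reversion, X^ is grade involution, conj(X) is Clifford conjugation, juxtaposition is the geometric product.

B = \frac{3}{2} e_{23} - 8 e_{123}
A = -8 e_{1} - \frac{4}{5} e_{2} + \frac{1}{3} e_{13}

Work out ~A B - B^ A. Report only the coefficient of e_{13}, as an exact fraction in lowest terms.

first term: \frac{8}{3} e_{2} - \frac{6}{5} e_{3} + \frac{1}{2} e_{12} - \frac{32}{5} e_{13} + 64 e_{23} - 12 e_{123}
second term: \frac{8}{3} e_{2} + \frac{6}{5} e_{3} + \frac{1}{2} e_{12} + \frac{32}{5} e_{13} - 64 e_{23} - 12 e_{123}
Answer: -\frac{64}{5}


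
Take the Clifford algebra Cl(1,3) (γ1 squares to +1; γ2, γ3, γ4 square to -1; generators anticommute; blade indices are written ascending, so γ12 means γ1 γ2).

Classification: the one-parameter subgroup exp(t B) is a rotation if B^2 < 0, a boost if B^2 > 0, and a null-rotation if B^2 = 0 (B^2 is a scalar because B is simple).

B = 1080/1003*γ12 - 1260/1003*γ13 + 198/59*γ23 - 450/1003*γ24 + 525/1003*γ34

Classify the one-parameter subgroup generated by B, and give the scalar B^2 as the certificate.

B^2 term by term: the squares give (1080/1003)^2*(γ12)^2 + (-1260/1003)^2*(γ13)^2 + (198/59)^2*(γ23)^2 + (-450/1003)^2*(γ24)^2 + (525/1003)^2*(γ34)^2 = 1166400/1006009*(+1) + 1587600/1006009*(+1) + 39204/3481*(-1) + 202500/1006009*(-1) + 275625/1006009*(-1) = -9 (each basis 2-blade squares to minus the product of its generators' squares); cross terms between blades sharing an index anticommute and cancel; the commuting (index-disjoint) pairs give grade-4 terms 2*c*c'*(blade product), which cancel blade by blade — γ1234: 1134000/1006009 - 1134000/1006009 = 0 — confirming B is simple. So B^2 = -9.
Answer: rotation, certificate B^2 = -9. No conjugation can change B^2 = -9; the sign gives the class.


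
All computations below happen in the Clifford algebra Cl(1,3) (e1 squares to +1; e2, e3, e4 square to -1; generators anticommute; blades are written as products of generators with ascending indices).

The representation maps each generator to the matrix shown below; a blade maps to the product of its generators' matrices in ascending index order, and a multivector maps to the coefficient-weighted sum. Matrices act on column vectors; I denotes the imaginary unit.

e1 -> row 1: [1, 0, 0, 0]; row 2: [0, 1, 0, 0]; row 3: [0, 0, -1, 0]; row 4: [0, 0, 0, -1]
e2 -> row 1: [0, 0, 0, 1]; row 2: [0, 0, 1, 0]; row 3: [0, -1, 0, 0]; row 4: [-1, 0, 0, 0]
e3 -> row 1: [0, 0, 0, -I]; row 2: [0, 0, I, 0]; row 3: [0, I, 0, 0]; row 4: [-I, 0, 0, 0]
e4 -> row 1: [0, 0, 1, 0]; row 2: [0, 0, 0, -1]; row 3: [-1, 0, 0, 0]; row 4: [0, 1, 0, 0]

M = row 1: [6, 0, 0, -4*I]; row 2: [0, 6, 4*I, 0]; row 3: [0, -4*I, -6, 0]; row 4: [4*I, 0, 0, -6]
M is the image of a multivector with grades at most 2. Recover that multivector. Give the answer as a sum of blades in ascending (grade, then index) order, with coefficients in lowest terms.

Method: the blade images are trace-orthogonal — tr(rho(e_A) rho(e_B)^-1) = 4 if A = B and 0 otherwise — and rho(e_A)^-1 = (e_A)^2 * rho(e_A) with (e_A)^2 = +1 or -1, so the coefficient of e_A in the preimage is (e_A)^2 * tr(M rho(e_A))/4.
Nonzero projections over blades of grade <= 2: e1: (e1)^2 = +1, tr(M rho(e1)) = 24, coefficient 6; e1 e3: (e1 e3)^2 = +1, tr(M rho(e1 e3)) = 16, coefficient 4. Every other blade of grade <= 2 projects to 0.
Answer: 6*e1 + 4*e1 e3


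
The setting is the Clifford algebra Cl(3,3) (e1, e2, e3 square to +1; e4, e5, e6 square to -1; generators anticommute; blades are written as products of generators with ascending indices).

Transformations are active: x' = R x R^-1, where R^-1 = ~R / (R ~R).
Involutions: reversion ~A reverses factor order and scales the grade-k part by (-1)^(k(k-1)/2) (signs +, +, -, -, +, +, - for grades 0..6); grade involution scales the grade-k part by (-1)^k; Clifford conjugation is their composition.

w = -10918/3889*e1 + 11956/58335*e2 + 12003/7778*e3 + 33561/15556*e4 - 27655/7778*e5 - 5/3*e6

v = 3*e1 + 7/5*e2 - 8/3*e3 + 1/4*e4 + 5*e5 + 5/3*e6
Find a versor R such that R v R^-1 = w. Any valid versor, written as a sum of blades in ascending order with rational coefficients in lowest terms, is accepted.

Since q(v) = q(w) = -11723/1200, the sum R = v + w = 749/3889*e1 + 18725/11667*e2 - 26215/23334*e3 + 18725/7778*e4 + 11235/7778*e5 does the job whenever invertible.
Answer: 749/3889*e1 + 18725/11667*e2 - 26215/23334*e3 + 18725/7778*e4 + 11235/7778*e5


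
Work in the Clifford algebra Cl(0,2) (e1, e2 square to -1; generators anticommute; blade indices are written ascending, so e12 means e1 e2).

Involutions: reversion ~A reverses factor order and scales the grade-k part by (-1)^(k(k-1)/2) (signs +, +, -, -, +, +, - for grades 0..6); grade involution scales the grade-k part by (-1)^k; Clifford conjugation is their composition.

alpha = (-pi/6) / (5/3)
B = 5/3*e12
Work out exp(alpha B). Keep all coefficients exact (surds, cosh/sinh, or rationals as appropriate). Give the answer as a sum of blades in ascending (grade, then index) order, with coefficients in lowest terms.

B^2 = (5/3)^2*(e12)^2 = 25/9*(-1) = -25/9 (a basis 2-blade squares to minus the product of its generators' squares).
B^2 = -25/9 — circular case — the even/odd split gives cos and sin: l = 5/3, alpha*l = -pi/6, so exp(alpha B) = cos(-pi/6) + (sin(-pi/6)/(5/3))*B = sqrt(3)/2 + (-3/10)*B.
Answer: sqrt(3)/2 - 1/2*e12


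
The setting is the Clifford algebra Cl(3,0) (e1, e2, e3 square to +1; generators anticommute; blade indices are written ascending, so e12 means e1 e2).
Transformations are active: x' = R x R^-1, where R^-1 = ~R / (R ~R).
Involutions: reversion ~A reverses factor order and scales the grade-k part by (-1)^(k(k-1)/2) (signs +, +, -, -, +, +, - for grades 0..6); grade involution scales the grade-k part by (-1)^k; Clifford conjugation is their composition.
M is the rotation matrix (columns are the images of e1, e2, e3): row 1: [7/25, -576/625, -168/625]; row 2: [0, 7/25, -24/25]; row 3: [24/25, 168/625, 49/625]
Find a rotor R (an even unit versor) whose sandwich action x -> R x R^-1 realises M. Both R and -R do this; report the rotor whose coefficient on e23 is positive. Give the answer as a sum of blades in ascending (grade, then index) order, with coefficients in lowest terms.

Method: write R = a + b12*e12 + b13*e13 + b23*e23 with a^2 + b12^2 + b13^2 + b23^2 = 1 (so R^-1 = ~R). Expanding the columns R e_j ~R gives tr M = 4a^2 - 1 and, from the antisymmetric part, M21 - M12 = -4a*b12, M13 - M31 = 4a*b13, M32 - M23 = -4a*b23.
Here tr M = 399/625, so a^2 = (1 + tr M)/4 = 256/625 and a = ±16/25. Taking a = 16/25: M21 - M12 = 576/625, M13 - M31 = -768/625, M32 - M23 = 768/625, giving b12 = -9/25, b13 = -12/25, b23 = -12/25, i.e. R = 16/25 - 9/25*e12 - 12/25*e13 - 12/25*e23.
Its e23 coefficient is negative, so report the other preimage -R.
Answer: -16/25 + 9/25*e12 + 12/25*e13 + 12/25*e23. Recall the cover is two-to-one: with M of trace 399/625, both preimages act alike, and the stated e23 sign chooses the sheet.


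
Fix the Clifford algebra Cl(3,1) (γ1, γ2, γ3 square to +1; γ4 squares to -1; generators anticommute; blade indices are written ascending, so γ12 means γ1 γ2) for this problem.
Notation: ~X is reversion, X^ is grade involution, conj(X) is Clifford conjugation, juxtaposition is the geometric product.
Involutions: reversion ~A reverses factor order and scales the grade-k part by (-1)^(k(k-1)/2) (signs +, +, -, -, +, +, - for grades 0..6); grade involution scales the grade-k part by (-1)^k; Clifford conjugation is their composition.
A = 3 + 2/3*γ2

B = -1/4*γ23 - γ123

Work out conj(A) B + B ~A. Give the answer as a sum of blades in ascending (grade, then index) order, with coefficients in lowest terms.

first term: 1/6*γ3 - 2/3*γ13 - 3/4*γ23 - 3*γ123
second term: 1/6*γ3 + 2/3*γ13 - 3/4*γ23 - 3*γ123
Answer: 1/3*γ3 - 3/2*γ23 - 6*γ123


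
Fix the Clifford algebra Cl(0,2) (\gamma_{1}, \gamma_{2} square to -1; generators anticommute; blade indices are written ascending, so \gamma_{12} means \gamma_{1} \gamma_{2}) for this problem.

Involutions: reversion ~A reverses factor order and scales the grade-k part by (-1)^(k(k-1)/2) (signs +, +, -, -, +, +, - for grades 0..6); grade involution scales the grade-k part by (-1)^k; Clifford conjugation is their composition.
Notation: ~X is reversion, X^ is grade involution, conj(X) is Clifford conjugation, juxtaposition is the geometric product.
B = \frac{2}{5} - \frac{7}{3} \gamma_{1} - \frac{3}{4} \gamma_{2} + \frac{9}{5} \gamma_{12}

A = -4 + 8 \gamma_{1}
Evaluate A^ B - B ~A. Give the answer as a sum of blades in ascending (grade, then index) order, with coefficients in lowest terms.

first term: -\frac{304}{15} + \frac{92}{15} \gamma_{1} + \frac{87}{5} \gamma_{2} - \frac{6}{5} \gamma_{12}
second term: \frac{256}{15} + \frac{188}{15} \gamma_{1} + \frac{87}{5} \gamma_{2} - \frac{6}{5} \gamma_{12}
Answer: -\frac{112}{3} - \frac{32}{5} \gamma_{1}


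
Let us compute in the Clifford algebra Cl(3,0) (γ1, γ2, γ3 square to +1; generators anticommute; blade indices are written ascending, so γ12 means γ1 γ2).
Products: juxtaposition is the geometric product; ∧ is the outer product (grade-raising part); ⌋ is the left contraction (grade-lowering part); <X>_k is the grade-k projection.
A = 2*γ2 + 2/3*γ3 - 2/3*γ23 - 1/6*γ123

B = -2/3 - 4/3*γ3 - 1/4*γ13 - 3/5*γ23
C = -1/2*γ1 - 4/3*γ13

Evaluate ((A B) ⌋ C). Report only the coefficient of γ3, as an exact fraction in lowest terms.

step 1: -58/45 + 1/15*γ1 - 1/360*γ2 - 74/45*γ3 + 7/18*γ12 - 20/9*γ23 + 11/18*γ123
step 2: -1/30 - 209/135*γ1 - 4/45*γ3 + 232/135*γ13
Answer: -4/45


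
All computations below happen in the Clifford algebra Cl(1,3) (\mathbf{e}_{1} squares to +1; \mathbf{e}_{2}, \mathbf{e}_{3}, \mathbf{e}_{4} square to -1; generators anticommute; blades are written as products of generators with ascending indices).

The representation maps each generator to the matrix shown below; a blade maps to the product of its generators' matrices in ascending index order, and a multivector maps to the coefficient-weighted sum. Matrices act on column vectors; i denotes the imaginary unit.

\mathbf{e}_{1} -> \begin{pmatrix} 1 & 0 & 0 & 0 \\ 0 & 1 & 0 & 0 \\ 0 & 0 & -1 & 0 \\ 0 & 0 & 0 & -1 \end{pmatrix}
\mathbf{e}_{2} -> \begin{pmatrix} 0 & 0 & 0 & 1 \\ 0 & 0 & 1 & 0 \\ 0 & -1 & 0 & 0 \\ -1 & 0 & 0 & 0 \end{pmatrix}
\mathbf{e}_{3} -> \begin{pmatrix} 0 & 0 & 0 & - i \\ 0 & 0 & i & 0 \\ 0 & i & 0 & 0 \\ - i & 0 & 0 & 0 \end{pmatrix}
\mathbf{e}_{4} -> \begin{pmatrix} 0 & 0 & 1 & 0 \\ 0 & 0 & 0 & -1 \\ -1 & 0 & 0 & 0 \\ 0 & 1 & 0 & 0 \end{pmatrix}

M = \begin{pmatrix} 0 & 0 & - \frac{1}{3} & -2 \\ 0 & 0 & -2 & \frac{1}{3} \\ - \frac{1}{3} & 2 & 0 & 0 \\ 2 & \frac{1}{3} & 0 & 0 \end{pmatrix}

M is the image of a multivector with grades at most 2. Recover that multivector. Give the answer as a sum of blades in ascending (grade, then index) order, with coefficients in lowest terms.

Method: the blade images are trace-orthogonal — tr(rho(e_A) rho(e_B)^-1) = 4 if A = B and 0 otherwise — and rho(e_A)^-1 = (e_A)^2 * rho(e_A) with (e_A)^2 = +1 or -1, so the coefficient of e_A in the preimage is (e_A)^2 * tr(M rho(e_A))/4.
Nonzero projections over blades of grade <= 2: e_{2}: (e_{2})^2 = -1, tr(M rho(e_{2})) = 8, coefficient -2; e_{1} e_{4}: (e_{1} e_{4})^2 = +1, tr(M rho(e_{1} e_{4})) = - \frac{4}{3}, coefficient -\frac{1}{3}. Every other blade of grade <= 2 projects to 0.
Answer: -2 e_{2} - \frac{1}{3} e_{1} e_{4}


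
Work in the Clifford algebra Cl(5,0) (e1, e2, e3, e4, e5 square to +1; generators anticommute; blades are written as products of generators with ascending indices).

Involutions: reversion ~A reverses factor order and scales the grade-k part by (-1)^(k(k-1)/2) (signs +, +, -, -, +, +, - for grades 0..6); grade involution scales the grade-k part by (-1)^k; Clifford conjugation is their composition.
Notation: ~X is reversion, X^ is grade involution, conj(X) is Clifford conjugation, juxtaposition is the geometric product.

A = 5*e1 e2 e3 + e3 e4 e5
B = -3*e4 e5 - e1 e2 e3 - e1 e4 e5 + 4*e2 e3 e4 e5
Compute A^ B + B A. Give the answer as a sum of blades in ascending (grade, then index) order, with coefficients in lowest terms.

first term: -5 - 4*e2 - 3*e3 + e1 e3 + 20*e1 e4 e5 + e1 e2 e4 e5 + 5*e2 e3 e4 e5 + 15*e1 e2 e3 e4 e5
second term: 5 - 4*e2 + 3*e3 + e1 e3 - 20*e1 e4 e5 - e1 e2 e4 e5 - 5*e2 e3 e4 e5 - 15*e1 e2 e3 e4 e5
Answer: -8*e2 + 2*e1 e3


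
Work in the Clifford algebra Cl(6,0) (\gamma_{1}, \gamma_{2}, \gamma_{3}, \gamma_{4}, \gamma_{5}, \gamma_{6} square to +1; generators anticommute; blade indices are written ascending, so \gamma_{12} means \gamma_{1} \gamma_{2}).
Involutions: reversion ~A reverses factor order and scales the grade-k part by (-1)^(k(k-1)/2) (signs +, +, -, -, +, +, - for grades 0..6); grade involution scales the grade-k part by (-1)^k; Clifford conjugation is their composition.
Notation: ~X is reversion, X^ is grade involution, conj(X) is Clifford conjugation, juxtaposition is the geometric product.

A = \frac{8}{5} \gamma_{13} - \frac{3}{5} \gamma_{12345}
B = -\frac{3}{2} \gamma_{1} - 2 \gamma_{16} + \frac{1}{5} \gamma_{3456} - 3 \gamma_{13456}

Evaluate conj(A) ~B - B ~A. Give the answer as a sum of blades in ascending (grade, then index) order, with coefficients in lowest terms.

first term: -\frac{12}{5} \gamma_{3} + \frac{9}{5} \gamma_{26} + \frac{16}{5} \gamma_{36} - \frac{3}{25} \gamma_{126} - \frac{24}{5} \gamma_{456} - \frac{8}{25} \gamma_{1456} - \frac{9}{10} \gamma_{2345} + \frac{6}{5} \gamma_{23456}
second term: \frac{12}{5} \gamma_{3} + \frac{9}{5} \gamma_{26} + \frac{16}{5} \gamma_{36} - \frac{3}{25} \gamma_{126} - \frac{24}{5} \gamma_{456} + \frac{8}{25} \gamma_{1456} + \frac{9}{10} \gamma_{2345} - \frac{6}{5} \gamma_{23456}
Answer: -\frac{24}{5} \gamma_{3} - \frac{16}{25} \gamma_{1456} - \frac{9}{5} \gamma_{2345} + \frac{12}{5} \gamma_{23456}


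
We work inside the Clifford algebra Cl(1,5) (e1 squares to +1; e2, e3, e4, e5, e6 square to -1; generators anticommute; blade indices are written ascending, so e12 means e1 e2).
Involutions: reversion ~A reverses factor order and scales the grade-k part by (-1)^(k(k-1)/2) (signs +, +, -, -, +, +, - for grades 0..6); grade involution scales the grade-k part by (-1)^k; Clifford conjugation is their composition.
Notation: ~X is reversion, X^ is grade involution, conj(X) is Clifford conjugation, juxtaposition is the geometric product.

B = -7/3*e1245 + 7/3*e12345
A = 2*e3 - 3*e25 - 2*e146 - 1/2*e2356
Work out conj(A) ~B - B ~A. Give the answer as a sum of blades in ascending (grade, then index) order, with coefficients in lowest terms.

first term: -7*e14 - 7*e134 + 7/6*e146 - 14/3*e256 + 14/3*e1245 + 7/6*e1346 + 14/3*e2356 + 14/3*e12345
second term: -7*e14 - 7*e134 - 7/6*e146 + 14/3*e256 - 14/3*e1245 + 7/6*e1346 + 14/3*e2356 - 14/3*e12345
Answer: 7/3*e146 - 28/3*e256 + 28/3*e1245 + 28/3*e12345


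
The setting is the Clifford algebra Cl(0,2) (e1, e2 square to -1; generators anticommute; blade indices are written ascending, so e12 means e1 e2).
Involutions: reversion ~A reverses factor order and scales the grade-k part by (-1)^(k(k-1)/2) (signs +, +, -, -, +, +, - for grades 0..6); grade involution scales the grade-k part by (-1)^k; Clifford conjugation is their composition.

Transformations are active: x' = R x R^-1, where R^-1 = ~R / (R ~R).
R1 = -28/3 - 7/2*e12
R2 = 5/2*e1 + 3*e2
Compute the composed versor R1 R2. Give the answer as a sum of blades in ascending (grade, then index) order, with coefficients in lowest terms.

Distribute over the terms of R1 (each basis-blade product reordered to ascending indices, repeated generators contracted through their squares):
(-28/3) R2 = -70/3*e1 - 28*e2
(-7/2*e12) R2 = 21/2*e1 - 35/4*e2
Summing the partial products and collecting blades:
Answer: -77/6*e1 - 147/4*e2


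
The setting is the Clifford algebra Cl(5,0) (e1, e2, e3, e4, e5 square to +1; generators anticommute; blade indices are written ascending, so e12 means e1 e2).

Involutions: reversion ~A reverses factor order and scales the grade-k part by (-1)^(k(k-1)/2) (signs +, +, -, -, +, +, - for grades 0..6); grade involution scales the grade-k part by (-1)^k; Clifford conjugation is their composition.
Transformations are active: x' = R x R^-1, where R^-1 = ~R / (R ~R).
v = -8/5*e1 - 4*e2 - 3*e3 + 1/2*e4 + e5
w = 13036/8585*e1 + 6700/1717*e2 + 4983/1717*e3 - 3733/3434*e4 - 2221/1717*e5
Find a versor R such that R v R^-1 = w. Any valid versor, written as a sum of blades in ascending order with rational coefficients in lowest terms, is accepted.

R = v + w = -140/1717*e1 - 168/1717*e2 - 168/1717*e3 - 1008/1717*e4 - 504/1717*e5 works: the equal norms (2881/100) guarantee its sandwich swaps v into w.
Answer: -140/1717*e1 - 168/1717*e2 - 168/1717*e3 - 1008/1717*e4 - 504/1717*e5


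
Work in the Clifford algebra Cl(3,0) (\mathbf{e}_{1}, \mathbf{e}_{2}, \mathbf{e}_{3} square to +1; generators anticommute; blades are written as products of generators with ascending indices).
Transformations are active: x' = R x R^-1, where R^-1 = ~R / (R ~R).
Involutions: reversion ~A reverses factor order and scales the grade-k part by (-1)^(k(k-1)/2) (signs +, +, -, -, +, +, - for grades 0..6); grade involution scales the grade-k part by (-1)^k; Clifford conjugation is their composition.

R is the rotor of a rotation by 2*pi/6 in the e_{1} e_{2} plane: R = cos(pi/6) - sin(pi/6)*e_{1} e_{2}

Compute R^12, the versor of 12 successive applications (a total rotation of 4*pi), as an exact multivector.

Half-angle bookkeeping: 12 applications in e_{1} e_{2} add up to rotor phase 12*pi/6 = 2 \pi, so R^12 = cos(2 \pi) - sin(2 \pi)*e_{1} e_{2}.
cos(2 \pi) = 1 and sin(2 \pi) = 0, so R^12 = 1. The total rotation 4*pi is 2 full turns, so every vector returns to itself, yet the rotor is +1, back on the identity sheet (an even number of 2*pi turns).
Answer: 1


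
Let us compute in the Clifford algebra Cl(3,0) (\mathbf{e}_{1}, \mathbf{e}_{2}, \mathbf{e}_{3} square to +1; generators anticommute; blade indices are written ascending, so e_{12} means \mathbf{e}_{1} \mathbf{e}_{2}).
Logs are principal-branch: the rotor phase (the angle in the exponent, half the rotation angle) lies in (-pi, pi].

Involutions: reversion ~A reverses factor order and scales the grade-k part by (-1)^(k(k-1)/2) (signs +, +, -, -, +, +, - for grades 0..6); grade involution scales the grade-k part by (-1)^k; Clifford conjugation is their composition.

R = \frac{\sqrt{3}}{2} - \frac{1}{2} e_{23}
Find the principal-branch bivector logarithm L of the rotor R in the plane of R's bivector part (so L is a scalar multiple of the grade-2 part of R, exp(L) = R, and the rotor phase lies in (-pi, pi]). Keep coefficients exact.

The scalar part of R is \frac{\sqrt{3}}{2}, so the principal-branch rotor phase is pinned; divide the bivector part by its sine to get the unit plane — L is the phase times that plane.
Concretely: cos(phase) = \frac{\sqrt{3}}{2} gives phase = ±\frac{\pi}{6}, and since phase/sin(phase) is even the sign is immaterial: L = (phase/sin(phase)) * <R>_2 = (\frac{\pi}{3}) * <R>_2.
Answer: - \frac{\pi}{6} e_{23}


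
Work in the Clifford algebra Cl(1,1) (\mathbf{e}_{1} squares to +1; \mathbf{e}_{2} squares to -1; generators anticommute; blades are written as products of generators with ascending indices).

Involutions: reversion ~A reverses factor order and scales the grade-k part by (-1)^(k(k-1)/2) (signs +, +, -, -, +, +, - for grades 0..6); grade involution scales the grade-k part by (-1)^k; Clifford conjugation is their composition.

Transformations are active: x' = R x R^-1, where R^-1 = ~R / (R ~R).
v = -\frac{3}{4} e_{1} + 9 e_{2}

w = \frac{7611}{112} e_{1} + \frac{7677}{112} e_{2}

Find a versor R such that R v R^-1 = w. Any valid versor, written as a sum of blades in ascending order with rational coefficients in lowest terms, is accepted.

R = v + w = \frac{7527}{112} e_{1} + \frac{8685}{112} e_{2} works: the equal norms (-\frac{1287}{16}) guarantee its sandwich swaps v into w.
Answer: \frac{7527}{112} e_{1} + \frac{8685}{112} e_{2}


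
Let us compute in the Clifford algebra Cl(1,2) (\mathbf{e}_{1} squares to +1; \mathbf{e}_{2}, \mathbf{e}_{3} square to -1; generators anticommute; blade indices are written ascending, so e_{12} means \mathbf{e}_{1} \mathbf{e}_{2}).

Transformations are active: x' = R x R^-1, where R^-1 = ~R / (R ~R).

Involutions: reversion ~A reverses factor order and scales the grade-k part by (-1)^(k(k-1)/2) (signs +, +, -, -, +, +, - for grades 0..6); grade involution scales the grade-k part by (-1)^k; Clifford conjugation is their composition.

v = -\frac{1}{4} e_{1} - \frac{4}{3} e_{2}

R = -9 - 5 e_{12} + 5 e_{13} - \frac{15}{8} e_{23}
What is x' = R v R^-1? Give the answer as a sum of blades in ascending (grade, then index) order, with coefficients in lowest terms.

~R = -9 + 5 e_{12} - 5 e_{13} + \frac{15}{8} e_{23}, and R ~R = \frac{2209}{64}, so R^-1 = ~R / (\frac{2209}{64}).
R v = -\frac{53}{12} e_{1} + \frac{43}{4} e_{2} + \frac{15}{4} e_{3} + \frac{685}{96} e_{123}
Answer: \frac{15711}{8836} e_{1} - \frac{4872}{2209} e_{2} + \frac{740}{6627} e_{3}


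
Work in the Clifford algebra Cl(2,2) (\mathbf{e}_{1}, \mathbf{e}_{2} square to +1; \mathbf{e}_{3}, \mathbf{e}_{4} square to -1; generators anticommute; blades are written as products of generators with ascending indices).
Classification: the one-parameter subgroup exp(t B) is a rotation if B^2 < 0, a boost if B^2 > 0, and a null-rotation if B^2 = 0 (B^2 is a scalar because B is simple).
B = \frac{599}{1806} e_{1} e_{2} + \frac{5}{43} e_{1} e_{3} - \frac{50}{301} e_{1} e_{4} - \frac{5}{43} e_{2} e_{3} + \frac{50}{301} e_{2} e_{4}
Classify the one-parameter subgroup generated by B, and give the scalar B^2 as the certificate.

B^2 term by term: the squares give (\frac{599}{1806})^2*(e_{1} e_{2})^2 + (\frac{5}{43})^2*(e_{1} e_{3})^2 + (-\frac{50}{301})^2*(e_{1} e_{4})^2 + (-\frac{5}{43})^2*(e_{2} e_{3})^2 + (\frac{50}{301})^2*(e_{2} e_{4})^2 = \frac{358801}{3261636}*(-1) + \frac{25}{1849}*(+1) + \frac{2500}{90601}*(+1) + \frac{25}{1849}*(+1) + \frac{2500}{90601}*(+1) = -\frac{1}{36} (each basis 2-blade squares to minus the product of its generators' squares); cross terms between blades sharing an index anticommute and cancel; the commuting (index-disjoint) pairs give grade-4 terms 2*c*c'*(blade product), which cancel blade by blade — e_{1} e_{2} e_{3} e_{4}: -\frac{500}{12943} + \frac{500}{12943} = 0 — confirming B is simple. So B^2 = -\frac{1}{36}.
Answer: rotation, certificate B^2 = -\frac{1}{36}. The invariant at work: B^2 = -\frac{1}{36} is unchanged by conjugation, hence its sign classifies the subgroup whatever basis B is written in.


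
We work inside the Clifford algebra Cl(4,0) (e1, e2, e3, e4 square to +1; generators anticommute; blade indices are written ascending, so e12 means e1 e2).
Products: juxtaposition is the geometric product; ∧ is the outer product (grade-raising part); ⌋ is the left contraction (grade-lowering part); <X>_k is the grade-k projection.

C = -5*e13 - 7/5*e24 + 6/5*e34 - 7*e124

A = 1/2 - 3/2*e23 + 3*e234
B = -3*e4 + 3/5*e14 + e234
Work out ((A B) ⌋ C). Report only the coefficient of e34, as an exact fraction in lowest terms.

step 1: -3 + 3/10*e14 - 9*e23 - 9/5*e123 + 5*e234 - 9/10*e1234
step 2: -21/10*e2 + 15*e13 + 21/5*e24 - 18/5*e34 + 21*e124
Answer: -18/5


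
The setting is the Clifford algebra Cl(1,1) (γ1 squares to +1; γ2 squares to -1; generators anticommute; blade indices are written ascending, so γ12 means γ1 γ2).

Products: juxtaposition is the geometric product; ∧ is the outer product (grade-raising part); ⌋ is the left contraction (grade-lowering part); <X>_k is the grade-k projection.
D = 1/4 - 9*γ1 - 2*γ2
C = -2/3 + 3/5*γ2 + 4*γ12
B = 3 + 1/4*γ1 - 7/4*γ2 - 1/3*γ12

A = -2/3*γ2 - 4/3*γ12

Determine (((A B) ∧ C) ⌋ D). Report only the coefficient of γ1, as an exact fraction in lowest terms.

step 1: -13/18 - 19/9*γ1 - 5/3*γ2 - 23/6*γ12
step 2: 13/27 + 38/27*γ1 + 61/90*γ2 - 8/5*γ12
step 3: -6043/540 - 13/3*γ1 - 26/27*γ2
Answer: -13/3


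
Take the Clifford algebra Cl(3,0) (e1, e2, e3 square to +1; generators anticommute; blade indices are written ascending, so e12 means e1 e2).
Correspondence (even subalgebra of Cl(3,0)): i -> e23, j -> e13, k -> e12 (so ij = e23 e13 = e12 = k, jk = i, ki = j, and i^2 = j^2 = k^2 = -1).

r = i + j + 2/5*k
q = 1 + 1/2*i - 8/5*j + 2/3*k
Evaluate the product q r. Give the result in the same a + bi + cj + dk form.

In blades: q = 1 + 2/3*e12 - 8/5*e13 + 1/2*e23, r = 2/5*e12 + e13 + e23.
Distribute q over r term by term (generator squares from the signature, products reordered to ascending indices): (1)*r = 2/5*e12 + e13 + e23; (2/3*e12)*r = -4/15 + 2/3*e13 - 2/3*e23; (-8/5*e13)*r = 8/5 + 8/5*e12 - 16/25*e23; (1/2*e23)*r = -1/2 + 1/2*e12 - 1/5*e13.
Sum: 5/6 + 5/2*e12 + 22/15*e13 - 23/75*e23; translating back through the correspondence:
Answer: 5/6 - 23/75*i + 22/15*j + 5/2*k


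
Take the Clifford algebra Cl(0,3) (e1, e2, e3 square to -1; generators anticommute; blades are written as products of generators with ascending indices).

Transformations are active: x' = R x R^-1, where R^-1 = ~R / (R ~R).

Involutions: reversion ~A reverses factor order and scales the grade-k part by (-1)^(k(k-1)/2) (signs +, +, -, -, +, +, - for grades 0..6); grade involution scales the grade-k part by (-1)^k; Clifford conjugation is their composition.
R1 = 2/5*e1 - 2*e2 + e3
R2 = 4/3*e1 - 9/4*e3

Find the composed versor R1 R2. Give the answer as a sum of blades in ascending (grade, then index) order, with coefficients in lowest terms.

Distribute over the terms of R2 (each basis-blade product reordered to ascending indices, repeated generators contracted through their squares):
R1 (4/3*e1) = -8/15 + 8/3*e1 e2 - 4/3*e1 e3
R1 (-9/4*e3) = 9/4 - 9/10*e1 e3 + 9/2*e2 e3
Summing the partial products and collecting blades:
Answer: 103/60 + 8/3*e1 e2 - 67/30*e1 e3 + 9/2*e2 e3


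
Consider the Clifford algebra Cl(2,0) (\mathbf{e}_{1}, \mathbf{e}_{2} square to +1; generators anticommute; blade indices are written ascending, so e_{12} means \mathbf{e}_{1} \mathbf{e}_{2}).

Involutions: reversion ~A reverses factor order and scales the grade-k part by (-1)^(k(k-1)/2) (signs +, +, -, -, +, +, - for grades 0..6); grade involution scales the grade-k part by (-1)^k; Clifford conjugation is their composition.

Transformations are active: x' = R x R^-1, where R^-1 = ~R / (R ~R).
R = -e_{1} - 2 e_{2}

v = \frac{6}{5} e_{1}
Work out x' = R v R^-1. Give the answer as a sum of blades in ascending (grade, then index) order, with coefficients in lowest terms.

~R = -e_{1} - 2 e_{2}, and R ~R = 5, so R^-1 = ~R / (5).
R v = -\frac{6}{5} + \frac{12}{5} e_{12}
Answer: -\frac{18}{25} e_{1} + \frac{24}{25} e_{2}


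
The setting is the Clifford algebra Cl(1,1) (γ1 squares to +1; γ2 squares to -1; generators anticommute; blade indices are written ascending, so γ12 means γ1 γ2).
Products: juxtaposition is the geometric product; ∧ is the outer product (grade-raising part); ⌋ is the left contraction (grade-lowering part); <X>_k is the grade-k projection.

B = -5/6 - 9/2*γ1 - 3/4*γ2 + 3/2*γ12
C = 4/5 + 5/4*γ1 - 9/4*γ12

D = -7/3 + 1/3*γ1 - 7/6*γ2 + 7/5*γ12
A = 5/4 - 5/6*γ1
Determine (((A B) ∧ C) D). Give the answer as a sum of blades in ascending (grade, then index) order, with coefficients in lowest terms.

step 1: 65/24 - 355/72*γ1 - 35/16*γ2 + 5/2*γ12
step 2: 13/6 - 161/288*γ1 - 7/4*γ2 - 87/64*γ12
step 3: -79373/8640 - 34721/17280*γ1 + 1177/960*γ2 + 2009/270*γ12
Answer: -79373/8640 - 34721/17280*γ1 + 1177/960*γ2 + 2009/270*γ12


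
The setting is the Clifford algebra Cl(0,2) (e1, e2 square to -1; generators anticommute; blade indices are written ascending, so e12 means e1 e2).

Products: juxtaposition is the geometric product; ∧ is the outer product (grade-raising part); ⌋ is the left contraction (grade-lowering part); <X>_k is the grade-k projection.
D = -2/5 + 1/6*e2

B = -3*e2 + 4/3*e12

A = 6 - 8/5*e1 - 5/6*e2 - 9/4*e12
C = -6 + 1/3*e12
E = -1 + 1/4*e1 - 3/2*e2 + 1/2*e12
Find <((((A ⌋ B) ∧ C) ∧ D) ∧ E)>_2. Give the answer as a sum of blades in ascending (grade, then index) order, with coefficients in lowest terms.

step 1: 1/2 - 10/9*e1 - 238/15*e2 + 8*e12
step 2: -3 + 20/3*e1 + 476/5*e2 - 287/6*e12
step 3: 6/5 - 8/3*e1 - 1929/50*e2 + 911/45*e12
step 4: -6/5 + 89/30*e1 + 1839/50*e2 - 10799/1800*e12
step 5: -10799/1800*e12
Answer: -10799/1800*e12


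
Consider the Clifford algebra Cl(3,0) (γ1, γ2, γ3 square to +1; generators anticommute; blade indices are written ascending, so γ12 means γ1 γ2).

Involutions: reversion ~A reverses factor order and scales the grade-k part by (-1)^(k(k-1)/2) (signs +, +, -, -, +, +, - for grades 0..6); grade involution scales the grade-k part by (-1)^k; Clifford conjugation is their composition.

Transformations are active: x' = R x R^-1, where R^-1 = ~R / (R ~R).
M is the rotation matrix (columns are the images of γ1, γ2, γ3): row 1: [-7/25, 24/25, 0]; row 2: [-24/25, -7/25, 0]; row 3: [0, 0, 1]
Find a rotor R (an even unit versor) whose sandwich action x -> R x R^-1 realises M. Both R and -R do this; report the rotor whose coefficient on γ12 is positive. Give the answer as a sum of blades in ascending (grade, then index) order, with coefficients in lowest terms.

Method: write R = a + b12*γ12 + b13*γ13 + b23*γ23 with a^2 + b12^2 + b13^2 + b23^2 = 1 (so R^-1 = ~R). Expanding the columns R e_j ~R gives tr M = 4a^2 - 1 and, from the antisymmetric part, M21 - M12 = -4a*b12, M13 - M31 = 4a*b13, M32 - M23 = -4a*b23.
Here tr M = 11/25, so a^2 = (1 + tr M)/4 = 9/25 and a = ±3/5. Taking a = 3/5: M21 - M12 = -48/25, M13 - M31 = 0, M32 - M23 = 0, giving b12 = 4/5, b13 = 0, b23 = 0, i.e. R = 3/5 + 4/5*γ12.
Its γ12 coefficient is already positive.
Answer: 3/5 + 4/5*γ12. Note: both R and -R realise this M (trace 11/25); the covering map identifies them, and the γ12-coefficient sign is the tie-breaker.


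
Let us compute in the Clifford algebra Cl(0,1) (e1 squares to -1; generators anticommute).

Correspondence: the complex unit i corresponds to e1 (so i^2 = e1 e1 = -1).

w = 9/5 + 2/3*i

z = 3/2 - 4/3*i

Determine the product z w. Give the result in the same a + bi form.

In blades: z = 3/2 - 4/3*e1, w = 9/5 + 2/3*e1.
Distribute z over w term by term (generator squares from the signature, products reordered to ascending indices): (3/2)*w = 27/10 + e1; (-4/3*e1)*w = 8/9 - 12/5*e1.
Sum: 323/90 - 7/5*e1; translating back through the correspondence:
Answer: 323/90 - 7/5*i


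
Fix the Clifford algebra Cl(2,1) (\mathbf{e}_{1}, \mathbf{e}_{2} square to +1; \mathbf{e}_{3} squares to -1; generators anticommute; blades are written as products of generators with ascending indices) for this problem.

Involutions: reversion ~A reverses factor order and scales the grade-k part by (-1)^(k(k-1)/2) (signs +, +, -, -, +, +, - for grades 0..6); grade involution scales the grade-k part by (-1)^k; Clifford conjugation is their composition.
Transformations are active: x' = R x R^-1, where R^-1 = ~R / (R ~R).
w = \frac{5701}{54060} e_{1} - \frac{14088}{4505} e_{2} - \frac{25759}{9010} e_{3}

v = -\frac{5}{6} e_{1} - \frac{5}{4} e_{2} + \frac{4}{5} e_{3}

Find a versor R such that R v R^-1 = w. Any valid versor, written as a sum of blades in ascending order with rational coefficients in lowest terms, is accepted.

The midline construction: v and w both square to \frac{5821}{3600}, so reflecting in their sum -\frac{39349}{54060} e_{1} - \frac{78877}{18020} e_{2} - \frac{18551}{9010} e_{3} exchanges them.
Answer: -\frac{39349}{54060} e_{1} - \frac{78877}{18020} e_{2} - \frac{18551}{9010} e_{3}


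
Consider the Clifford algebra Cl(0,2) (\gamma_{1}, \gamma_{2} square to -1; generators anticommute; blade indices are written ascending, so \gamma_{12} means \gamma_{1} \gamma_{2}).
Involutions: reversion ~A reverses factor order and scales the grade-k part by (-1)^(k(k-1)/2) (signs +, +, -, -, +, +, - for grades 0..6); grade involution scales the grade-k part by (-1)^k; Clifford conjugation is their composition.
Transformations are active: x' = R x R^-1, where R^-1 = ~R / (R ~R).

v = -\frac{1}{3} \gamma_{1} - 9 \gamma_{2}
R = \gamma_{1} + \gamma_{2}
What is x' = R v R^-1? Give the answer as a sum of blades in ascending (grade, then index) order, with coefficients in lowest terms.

~R = \gamma_{1} + \gamma_{2}, and R ~R = -2, so R^-1 = ~R / (-2).
R v = \frac{28}{3} - \frac{26}{3} \gamma_{12}
Answer: -9 \gamma_{1} - \frac{1}{3} \gamma_{2}
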